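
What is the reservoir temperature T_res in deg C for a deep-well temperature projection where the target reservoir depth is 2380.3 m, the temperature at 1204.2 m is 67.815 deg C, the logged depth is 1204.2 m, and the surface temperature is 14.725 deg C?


Step 1: grad = (T_d1 - T_surf)/d1 * 1000 = (67.815 - 14.725)/1204.2 * 1000 = 44.08736 deg C/km
Step 2: T_res = T_surf + grad*d2/1000 = 14.725 + 44.08736*2380.3/1000 = 119.67 deg C
T_res = 119.67 deg C


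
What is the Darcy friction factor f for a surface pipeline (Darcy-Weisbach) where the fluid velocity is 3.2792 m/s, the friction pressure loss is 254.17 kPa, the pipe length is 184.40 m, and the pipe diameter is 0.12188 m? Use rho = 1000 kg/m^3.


f = dP*1000 / ((L/D)*(rho*vel^2/2))
f = 254.17*1000 / ((184.40/0.12188)*(1000*3.2792^2/2))
f = 0.031246


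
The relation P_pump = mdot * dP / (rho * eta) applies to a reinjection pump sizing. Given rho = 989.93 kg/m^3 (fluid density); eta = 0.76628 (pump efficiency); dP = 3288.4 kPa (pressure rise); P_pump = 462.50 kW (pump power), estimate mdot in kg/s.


mdot = P_pump * rho * eta / dP
mdot = 462.50 * 989.93 * 0.76628 / 3288.4
mdot = 106.69 kg/s


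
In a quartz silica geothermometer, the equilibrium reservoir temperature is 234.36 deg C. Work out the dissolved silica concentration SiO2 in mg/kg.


SiO2 = 10^(5.19 - 1309/(T_eq + 273.15))
SiO2 = 10^(5.19 - 1309/(234.36 + 273.15))
SiO2 = 408.08 mg/kg


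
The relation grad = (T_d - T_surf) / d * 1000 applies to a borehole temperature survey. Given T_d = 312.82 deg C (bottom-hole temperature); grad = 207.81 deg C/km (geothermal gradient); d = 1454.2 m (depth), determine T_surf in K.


T_surf = T_d - grad * d / 1000
T_surf = 312.82 - 207.81 * 1454.2 / 1000
T_surf = 10.62270 deg C
Convert to K: 10.62270 + 273.15 = 283.77 K
T_surf = 283.77 K


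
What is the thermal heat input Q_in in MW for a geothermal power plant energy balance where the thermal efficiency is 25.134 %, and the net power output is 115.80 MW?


Q_in = W_net / (eta / 100)
Q_in = 115.80 / (25.134 / 100)
Q_in = 460.73 MW


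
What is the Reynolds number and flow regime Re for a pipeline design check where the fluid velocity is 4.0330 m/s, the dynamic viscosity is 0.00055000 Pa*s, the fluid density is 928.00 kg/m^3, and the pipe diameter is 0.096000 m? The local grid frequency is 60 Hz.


Step 1: Re = rho*vel*D/mu = 928.0*4.033*0.096/0.00055 = 6.5326e+05
Step 2: Re = 6.5326e+05 > 4000, so flow is turbulent.
Re = 6.5326e+05 (turbulent)


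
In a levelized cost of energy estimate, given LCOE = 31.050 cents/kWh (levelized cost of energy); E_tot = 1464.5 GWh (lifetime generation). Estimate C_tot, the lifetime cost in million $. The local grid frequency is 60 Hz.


C_tot = LCOE / 100 * E_tot
C_tot = 31.050 / 100 * 1464.5
C_tot = 454.73 million $


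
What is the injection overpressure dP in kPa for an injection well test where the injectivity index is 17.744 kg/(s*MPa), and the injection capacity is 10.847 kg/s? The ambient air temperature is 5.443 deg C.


dP = mdot * 1000 / II
dP = 10.847 * 1000 / 17.744
dP = 611.31 kPa


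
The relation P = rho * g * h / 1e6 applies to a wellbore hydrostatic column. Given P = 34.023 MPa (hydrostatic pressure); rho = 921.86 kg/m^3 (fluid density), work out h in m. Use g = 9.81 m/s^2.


h = P * 1e6 / (g * rho)
h = 34.023 * 1e6 / (9.81 * 921.86)
h = 3762.2 m


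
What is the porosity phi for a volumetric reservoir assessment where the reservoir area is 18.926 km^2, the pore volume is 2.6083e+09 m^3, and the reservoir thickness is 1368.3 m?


phi = Vp / (A * 1e6 * hr)
phi = 2.6083e+09 / (18.926 * 1e6 * 1368.3)
phi = 0.10072


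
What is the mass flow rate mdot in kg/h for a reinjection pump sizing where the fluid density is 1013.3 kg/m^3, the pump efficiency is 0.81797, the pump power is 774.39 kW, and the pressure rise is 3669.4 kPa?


mdot = P_pump * rho * eta / dP
mdot = 774.39 * 1013.3 * 0.81797 / 3669.4
mdot = 174.9203 kg/s
Convert: 174.9203 kg/s * 3600.0 = 6.2971e+05 kg/h
mdot = 6.2971e+05 kg/h


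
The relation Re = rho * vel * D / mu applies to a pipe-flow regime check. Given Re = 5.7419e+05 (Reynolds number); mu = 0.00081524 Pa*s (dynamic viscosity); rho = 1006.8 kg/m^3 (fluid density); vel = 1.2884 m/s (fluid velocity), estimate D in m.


D = Re * mu / (rho * vel)
D = 5.7419e+05 * 0.00081524 / (1006.8 * 1.2884)
D = 0.36087 m


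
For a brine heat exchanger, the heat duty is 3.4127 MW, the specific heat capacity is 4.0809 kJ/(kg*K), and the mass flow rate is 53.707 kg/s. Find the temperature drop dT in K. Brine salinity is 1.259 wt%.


dT = Q * 1000 / (mdot * cp)
dT = 3.4127 * 1000 / (53.707 * 4.0809)
dT = 15.571 K


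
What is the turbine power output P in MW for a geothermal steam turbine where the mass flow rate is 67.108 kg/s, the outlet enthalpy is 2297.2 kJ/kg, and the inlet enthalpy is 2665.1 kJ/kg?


P = mdot * (h_in - h_out) / 1000
P = 67.108 * (2665.1 - 2297.2) / 1000
P = 24.689 MW


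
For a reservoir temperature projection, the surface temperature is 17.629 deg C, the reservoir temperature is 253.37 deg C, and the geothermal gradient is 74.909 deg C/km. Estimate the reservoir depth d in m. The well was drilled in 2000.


d = (T_res - T_surf) / grad * 1000
d = (253.37 - 17.629) / 74.909 * 1000
d = 3147.0 m


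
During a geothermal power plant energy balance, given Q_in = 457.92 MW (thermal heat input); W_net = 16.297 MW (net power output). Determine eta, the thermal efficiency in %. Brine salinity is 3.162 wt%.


eta = W_net / Q_in * 100
eta = 16.297 / 457.92 * 100
eta = 3.5589 %


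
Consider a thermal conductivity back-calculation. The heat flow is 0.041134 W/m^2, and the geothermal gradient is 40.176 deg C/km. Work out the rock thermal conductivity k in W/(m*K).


k = q / (grad / 1000)
k = 0.041134 / (40.176 / 1000)
k = 1.0238 W/(m*K)


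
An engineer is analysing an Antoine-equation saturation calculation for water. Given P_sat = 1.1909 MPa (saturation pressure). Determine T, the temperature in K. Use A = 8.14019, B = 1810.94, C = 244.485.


T = B / (A - log10(P_sat * 760 / 0.101325)) - C
T = 1810.94 / (8.14019 - log10(1.1909 * 760 / 0.101325)) - 244.485
T = 187.8010 deg C
Convert to K: 187.8010 + 273.15 = 460.95 K
T = 460.95 K


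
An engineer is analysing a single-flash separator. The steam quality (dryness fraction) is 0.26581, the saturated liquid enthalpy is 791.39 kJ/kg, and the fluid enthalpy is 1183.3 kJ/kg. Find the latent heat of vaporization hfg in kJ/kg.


hfg = (h - hf) / x
hfg = (1183.3 - 791.39) / 0.26581
hfg = 1474.4 kJ/kg


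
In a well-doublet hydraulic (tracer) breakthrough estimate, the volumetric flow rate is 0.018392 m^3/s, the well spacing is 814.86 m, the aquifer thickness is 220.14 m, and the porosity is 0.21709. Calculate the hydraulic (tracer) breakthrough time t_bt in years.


t_bt = pi * hr * phi * L^2 / (3 * Qv) / (365.25*86400)
t_bt = pi * 220.14 * 0.21709 * 814.86^2 / (3 * 0.018392) / (365.25*86400)
t_bt = 57.253 years


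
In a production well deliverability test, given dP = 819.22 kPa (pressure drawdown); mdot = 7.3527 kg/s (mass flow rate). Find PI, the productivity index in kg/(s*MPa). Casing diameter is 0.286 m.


PI = mdot * 1000 / dP
PI = 7.3527 * 1000 / 819.22
PI = 8.9752 kg/(s*MPa)


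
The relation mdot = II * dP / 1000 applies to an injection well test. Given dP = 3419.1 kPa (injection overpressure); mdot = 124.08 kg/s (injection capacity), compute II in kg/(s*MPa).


II = mdot * 1000 / dP
II = 124.08 * 1000 / 3419.1
II = 36.290 kg/(s*MPa)


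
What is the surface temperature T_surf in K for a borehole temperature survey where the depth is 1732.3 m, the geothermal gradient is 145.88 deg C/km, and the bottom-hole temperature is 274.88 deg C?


T_surf = T_d - grad * d / 1000
T_surf = 274.88 - 145.88 * 1732.3 / 1000
T_surf = 22.17208 deg C
Convert to K: 22.17208 + 273.15 = 295.32 K
T_surf = 295.32 K


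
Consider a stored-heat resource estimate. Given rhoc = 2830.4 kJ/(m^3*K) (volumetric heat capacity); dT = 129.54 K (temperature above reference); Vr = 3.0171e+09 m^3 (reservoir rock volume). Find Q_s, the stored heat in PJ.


Q_s = Vr * rhoc * dT / 1e12
Q_s = 3.0171e+09 * 2830.4 * 129.54 / 1e12
Q_s = 1106.2 PJ


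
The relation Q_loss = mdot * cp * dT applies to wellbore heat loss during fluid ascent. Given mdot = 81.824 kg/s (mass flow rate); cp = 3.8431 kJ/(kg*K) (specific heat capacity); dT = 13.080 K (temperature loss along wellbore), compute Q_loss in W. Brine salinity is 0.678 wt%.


Q_loss = mdot * cp * dT
Q_loss = 81.824 * 3.8431 * 13.080
Q_loss = 4113.108 kW
Convert: 4113.108 kW * 1000.0 = 4.1131e+06 W
Q_loss = 4.1131e+06 W


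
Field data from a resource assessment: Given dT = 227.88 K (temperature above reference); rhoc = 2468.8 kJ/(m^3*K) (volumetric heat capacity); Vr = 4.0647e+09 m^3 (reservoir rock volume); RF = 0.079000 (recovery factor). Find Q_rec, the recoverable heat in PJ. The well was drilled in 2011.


Step 1: Q_s = Vr*rhoc*dT/1e12 = 4.0647e+09*2468.8*227.88/1e12 = 2286.760 PJ
Step 2: Q_rec = Q_s * RF = 2286.760 * 0.079 = 180.65 PJ
Q_rec = 180.65 PJ


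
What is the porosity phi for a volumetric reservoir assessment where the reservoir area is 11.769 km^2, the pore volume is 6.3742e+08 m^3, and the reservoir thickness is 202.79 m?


phi = Vp / (A * 1e6 * hr)
phi = 6.3742e+08 / (11.769 * 1e6 * 202.79)
phi = 0.26708


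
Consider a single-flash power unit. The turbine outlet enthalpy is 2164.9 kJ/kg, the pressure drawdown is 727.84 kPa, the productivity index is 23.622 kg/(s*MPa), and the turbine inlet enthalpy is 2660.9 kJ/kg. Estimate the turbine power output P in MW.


Step 1: mdot = PI * dP / 1000 = 23.622 * 727.84 / 1000 = 17.19304 kg/s
Step 2: P = mdot*(h_in - h_out)/1000 = 17.19304*(2660.9 - 2164.9)/1000 = 8.5277 MW
P = 8.5277 MW


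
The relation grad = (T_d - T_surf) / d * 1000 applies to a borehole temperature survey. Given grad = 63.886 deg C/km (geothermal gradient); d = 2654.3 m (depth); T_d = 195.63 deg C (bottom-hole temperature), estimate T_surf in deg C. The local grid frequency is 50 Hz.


T_surf = T_d - grad * d / 1000
T_surf = 195.63 - 63.886 * 2654.3 / 1000
T_surf = 26.057 deg C


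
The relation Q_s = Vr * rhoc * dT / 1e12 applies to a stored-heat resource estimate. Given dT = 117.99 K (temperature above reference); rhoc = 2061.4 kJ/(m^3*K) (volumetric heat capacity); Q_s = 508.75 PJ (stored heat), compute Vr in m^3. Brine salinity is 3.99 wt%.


Vr = Q_s * 1e12 / (rhoc * dT)
Vr = 508.75 * 1e12 / (2061.4 * 117.99)
Vr = 2.0917e+09 m^3


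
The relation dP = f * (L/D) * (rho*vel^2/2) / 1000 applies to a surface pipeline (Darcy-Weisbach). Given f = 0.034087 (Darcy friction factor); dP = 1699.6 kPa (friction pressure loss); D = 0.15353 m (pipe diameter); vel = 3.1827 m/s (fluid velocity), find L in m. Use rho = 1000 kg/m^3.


L = dP*1000*D / (f*rho*vel^2/2)
L = 1699.6*1000*0.15353 / (0.034087*1000*3.1827^2/2)
L = 1511.4 m


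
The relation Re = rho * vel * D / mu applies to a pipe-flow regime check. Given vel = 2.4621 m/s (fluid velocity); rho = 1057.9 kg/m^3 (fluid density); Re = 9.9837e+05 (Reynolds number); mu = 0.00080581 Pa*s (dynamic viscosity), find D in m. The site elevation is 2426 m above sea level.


D = Re * mu / (rho * vel)
D = 9.9837e+05 * 0.00080581 / (1057.9 * 2.4621)
D = 0.30887 m


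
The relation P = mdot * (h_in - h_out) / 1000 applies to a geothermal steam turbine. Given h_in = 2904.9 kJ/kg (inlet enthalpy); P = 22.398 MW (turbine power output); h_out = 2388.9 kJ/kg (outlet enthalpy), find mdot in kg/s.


mdot = P * 1000 / (h_in - h_out)
mdot = 22.398 * 1000 / (2904.9 - 2388.9)
mdot = 43.407 kg/s


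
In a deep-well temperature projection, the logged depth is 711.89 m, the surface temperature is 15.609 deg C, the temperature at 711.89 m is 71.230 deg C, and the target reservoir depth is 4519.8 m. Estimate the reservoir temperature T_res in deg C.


Step 1: grad = (T_d1 - T_surf)/d1 * 1000 = (71.23 - 15.609)/711.89 * 1000 = 78.13145 deg C/km
Step 2: T_res = T_surf + grad*d2/1000 = 15.609 + 78.13145*4519.8/1000 = 368.75 deg C
T_res = 368.75 deg C


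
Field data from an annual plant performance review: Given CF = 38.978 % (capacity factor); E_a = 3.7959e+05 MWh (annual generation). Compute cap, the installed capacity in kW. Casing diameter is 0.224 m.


cap = E_a / (CF/100 * 8760)
cap = 3.7959e+05 / (38.978/100 * 8760)
cap = 111.1709 MW
Convert: 111.1709 MW * 1000.0 = 1.1117e+05 kW
cap = 1.1117e+05 kW


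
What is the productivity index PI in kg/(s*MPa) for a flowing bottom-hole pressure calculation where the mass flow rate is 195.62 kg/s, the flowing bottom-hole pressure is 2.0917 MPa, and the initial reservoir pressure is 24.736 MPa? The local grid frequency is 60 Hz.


PI = mdot / (P_i - P_wf)
PI = 195.62 / (24.736 - 2.0917)
PI = 8.6388 kg/(s*MPa)


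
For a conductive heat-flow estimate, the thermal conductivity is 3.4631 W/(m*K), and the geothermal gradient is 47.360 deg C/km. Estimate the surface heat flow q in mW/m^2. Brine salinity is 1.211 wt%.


q = k * grad / 1000
q = 3.4631 * 47.360 / 1000
q = 0.1640124 W/m^2
Convert: 0.1640124 W/m^2 * 1000.0 = 164.01 mW/m^2
q = 164.01 mW/m^2


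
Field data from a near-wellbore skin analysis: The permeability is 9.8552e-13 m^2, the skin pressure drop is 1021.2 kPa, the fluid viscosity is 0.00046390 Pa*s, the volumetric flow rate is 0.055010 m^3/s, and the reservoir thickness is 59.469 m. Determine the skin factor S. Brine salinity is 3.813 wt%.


S = dP_s * 1000 * 2*pi*k*hr / (q*mu)
S = 1021.2 * 1000 * 2*pi*9.8552e-13*59.469 / (0.055010*0.00046390)
S = 14.736


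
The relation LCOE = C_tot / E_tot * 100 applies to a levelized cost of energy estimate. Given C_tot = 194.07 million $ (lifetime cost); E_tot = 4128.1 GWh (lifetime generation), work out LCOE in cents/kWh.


LCOE = C_tot / E_tot * 100
LCOE = 194.07 / 4128.1 * 100
LCOE = 4.7012 cents/kWh


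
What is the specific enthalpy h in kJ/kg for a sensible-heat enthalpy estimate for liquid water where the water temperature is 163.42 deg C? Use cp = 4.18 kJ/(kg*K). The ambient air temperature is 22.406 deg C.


h = cp * T
h = 4.18 * 163.42
h = 683.10 kJ/kg


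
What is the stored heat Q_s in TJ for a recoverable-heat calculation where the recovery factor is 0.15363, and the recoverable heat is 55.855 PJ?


Q_s = Q_rec / RF
Q_s = 55.855 / 0.15363
Q_s = 363.5683 PJ
Convert: 363.5683 PJ * 1000.0 = 3.6357e+05 TJ
Q_s = 3.6357e+05 TJ


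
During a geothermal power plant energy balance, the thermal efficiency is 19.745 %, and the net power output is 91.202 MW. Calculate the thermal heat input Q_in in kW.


Q_in = W_net / (eta / 100)
Q_in = 91.202 / (19.745 / 100)
Q_in = 461.8992 MW
Convert: 461.8992 MW * 1000.0 = 4.6190e+05 kW
Q_in = 4.6190e+05 kW


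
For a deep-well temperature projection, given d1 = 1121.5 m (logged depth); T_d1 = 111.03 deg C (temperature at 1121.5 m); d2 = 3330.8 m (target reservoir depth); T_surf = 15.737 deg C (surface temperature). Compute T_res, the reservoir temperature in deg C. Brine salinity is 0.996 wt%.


Step 1: grad = (T_d1 - T_surf)/d1 * 1000 = (111.03 - 15.737)/1121.5 * 1000 = 84.96924 deg C/km
Step 2: T_res = T_surf + grad*d2/1000 = 15.737 + 84.96924*3330.8/1000 = 298.75 deg C
T_res = 298.75 deg C


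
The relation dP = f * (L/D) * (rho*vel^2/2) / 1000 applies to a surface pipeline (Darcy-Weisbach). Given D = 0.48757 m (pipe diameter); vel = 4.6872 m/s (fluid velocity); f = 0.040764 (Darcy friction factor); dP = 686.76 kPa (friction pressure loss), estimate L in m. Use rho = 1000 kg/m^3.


L = dP*1000*D / (f*rho*vel^2/2)
L = 686.76*1000*0.48757 / (0.040764*1000*4.6872^2/2)
L = 747.77 m


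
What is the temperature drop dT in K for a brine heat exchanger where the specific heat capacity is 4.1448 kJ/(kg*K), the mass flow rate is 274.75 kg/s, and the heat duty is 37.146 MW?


dT = Q * 1000 / (mdot * cp)
dT = 37.146 * 1000 / (274.75 * 4.1448)
dT = 32.619 K


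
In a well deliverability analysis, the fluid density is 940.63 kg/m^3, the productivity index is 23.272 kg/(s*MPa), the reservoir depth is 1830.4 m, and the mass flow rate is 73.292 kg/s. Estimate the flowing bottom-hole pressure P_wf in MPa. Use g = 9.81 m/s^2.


Step 1: P_i = rho*g*h/1e6 = 940.63*9.81*1830.4/1e6 = 16.89016 MPa
Step 2: P_wf = P_i - mdot/PI = 16.89016 - 73.292/23.272 = 13.741 MPa
P_wf = 13.741 MPa


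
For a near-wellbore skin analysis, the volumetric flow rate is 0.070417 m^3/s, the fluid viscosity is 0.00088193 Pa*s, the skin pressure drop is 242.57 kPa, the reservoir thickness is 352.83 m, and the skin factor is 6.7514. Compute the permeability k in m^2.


k = S*q*mu / (2*pi*dP_s*1000*hr)
k = 6.7514*0.070417*0.00088193 / (2*pi*242.57*1000*352.83)
k = 7.7969e-13 m^2


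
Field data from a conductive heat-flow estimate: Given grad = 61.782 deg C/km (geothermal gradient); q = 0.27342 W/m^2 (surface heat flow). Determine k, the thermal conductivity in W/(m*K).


k = q * 1000 / grad
k = 0.27342 * 1000 / 61.782
k = 4.4256 W/(m*K)


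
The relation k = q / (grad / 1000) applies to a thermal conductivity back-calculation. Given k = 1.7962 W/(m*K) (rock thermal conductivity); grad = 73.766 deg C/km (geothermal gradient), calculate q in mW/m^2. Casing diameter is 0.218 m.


q = k * grad / 1000
q = 1.7962 * 73.766 / 1000
q = 0.1324985 W/m^2
Convert: 0.1324985 W/m^2 * 1000.0 = 132.50 mW/m^2
q = 132.50 mW/m^2


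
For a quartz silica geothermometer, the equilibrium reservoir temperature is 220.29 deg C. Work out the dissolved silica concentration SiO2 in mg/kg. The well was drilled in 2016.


SiO2 = 10^(5.19 - 1309/(T_eq + 273.15))
SiO2 = 10^(5.19 - 1309/(220.29 + 273.15))
SiO2 = 344.50 mg/kg


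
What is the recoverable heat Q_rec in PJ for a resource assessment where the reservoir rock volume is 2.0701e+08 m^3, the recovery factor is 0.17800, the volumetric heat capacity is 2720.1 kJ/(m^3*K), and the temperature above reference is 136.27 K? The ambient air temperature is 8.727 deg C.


Step 1: Q_s = Vr*rhoc*dT/1e12 = 2.0701e+08*2720.1*136.27/1e12 = 76.73199 PJ
Step 2: Q_rec = Q_s * RF = 76.73199 * 0.178 = 13.658 PJ
Q_rec = 13.658 PJ


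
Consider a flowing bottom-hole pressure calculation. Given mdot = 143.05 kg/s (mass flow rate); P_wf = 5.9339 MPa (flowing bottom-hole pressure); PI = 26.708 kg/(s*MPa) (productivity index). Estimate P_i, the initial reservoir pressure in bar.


P_i = P_wf + mdot / PI
P_i = 5.9339 + 143.05 / 26.708
P_i = 11.28997 MPa
Convert: 11.28997 MPa * 10.0 = 112.90 bar
P_i = 112.90 bar


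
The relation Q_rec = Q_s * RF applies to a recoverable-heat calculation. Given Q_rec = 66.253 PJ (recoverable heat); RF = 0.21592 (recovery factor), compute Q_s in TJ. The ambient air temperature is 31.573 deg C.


Q_s = Q_rec / RF
Q_s = 66.253 / 0.21592
Q_s = 306.8405 PJ
Convert: 306.8405 PJ * 1000.0 = 3.0684e+05 TJ
Q_s = 3.0684e+05 TJ


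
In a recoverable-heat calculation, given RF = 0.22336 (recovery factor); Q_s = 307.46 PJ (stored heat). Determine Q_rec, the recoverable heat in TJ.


Q_rec = Q_s * RF
Q_rec = 307.46 * 0.22336
Q_rec = 68.67427 PJ
Convert: 68.67427 PJ * 1000.0 = 68674 TJ
Q_rec = 68674 TJ


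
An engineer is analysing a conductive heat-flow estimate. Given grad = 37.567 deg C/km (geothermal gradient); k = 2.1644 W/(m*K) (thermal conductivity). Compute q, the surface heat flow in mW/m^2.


q = k * grad / 1000
q = 2.1644 * 37.567 / 1000
q = 0.08131001 W/m^2
Convert: 0.08131001 W/m^2 * 1000.0 = 81.310 mW/m^2
q = 81.310 mW/m^2


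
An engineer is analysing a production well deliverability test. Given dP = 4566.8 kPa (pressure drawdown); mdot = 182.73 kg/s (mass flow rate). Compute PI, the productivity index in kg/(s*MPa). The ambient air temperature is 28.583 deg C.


PI = mdot * 1000 / dP
PI = 182.73 * 1000 / 4566.8
PI = 40.013 kg/(s*MPa)


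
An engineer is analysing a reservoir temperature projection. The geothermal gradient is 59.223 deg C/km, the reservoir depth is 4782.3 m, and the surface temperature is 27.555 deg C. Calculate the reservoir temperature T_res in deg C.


T_res = T_surf + grad * d / 1000
T_res = 27.555 + 59.223 * 4782.3 / 1000
T_res = 310.78 deg C


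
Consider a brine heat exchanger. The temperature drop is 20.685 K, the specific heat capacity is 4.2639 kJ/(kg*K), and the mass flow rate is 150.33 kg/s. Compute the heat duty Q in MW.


Q = mdot * cp * dT / 1000
Q = 150.33 * 4.2639 * 20.685 / 1000
Q = 13.259 MW


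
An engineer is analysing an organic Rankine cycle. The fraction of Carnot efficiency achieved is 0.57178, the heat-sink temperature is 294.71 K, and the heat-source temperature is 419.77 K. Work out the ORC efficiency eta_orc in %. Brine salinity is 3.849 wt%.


eta_orc = (1 - Tc/Th) * f * 100
eta_orc = (1 - 294.71/419.77) * 0.57178 * 100
eta_orc = 17.035 %


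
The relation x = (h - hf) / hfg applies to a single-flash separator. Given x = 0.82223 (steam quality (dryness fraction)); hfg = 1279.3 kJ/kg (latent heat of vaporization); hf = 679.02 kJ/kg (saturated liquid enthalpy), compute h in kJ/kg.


h = hf + x * hfg
h = 679.02 + 0.82223 * 1279.3
h = 1730.9 kJ/kg


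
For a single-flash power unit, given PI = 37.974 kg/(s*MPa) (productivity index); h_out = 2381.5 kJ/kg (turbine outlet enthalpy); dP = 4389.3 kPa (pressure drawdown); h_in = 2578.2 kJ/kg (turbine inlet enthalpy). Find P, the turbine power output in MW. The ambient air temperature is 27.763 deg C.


Step 1: mdot = PI * dP / 1000 = 37.974 * 4389.3 / 1000 = 166.6793 kg/s
Step 2: P = mdot*(h_in - h_out)/1000 = 166.6793*(2578.2 - 2381.5)/1000 = 32.786 MW
P = 32.786 MW


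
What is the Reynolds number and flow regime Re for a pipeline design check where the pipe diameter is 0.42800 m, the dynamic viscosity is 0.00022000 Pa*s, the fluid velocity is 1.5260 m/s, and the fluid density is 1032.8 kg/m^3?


Step 1: Re = rho*vel*D/mu = 1032.8*1.526*0.428/0.00022 = 3.0661e+06
Step 2: Re = 3.0661e+06 > 4000, so flow is turbulent.
Re = 3.0661e+06 (turbulent)


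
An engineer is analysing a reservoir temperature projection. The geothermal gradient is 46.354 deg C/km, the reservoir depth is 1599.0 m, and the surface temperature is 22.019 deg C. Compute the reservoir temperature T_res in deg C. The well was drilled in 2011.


T_res = T_surf + grad * d / 1000
T_res = 22.019 + 46.354 * 1599.0 / 1000
T_res = 96.139 deg C


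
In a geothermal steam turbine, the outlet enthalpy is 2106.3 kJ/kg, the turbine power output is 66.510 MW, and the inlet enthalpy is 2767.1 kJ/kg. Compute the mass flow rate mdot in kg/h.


mdot = P * 1000 / (h_in - h_out)
mdot = 66.510 * 1000 / (2767.1 - 2106.3)
mdot = 100.6507 kg/s
Convert: 100.6507 kg/s * 3600.0 = 3.6234e+05 kg/h
mdot = 3.6234e+05 kg/h


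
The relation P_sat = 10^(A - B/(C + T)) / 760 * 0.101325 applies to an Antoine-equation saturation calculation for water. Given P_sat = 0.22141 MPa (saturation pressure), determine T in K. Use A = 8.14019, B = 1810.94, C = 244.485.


T = B / (A - log10(P_sat * 760 / 0.101325)) - C
T = 1810.94 / (8.14019 - log10(0.22141 * 760 / 0.101325)) - 244.485
T = 123.6000 deg C
Convert to K: 123.6000 + 273.15 = 396.75 K
T = 396.75 K


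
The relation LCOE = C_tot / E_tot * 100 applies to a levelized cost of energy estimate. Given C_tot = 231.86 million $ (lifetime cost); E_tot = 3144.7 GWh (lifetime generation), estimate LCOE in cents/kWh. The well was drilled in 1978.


LCOE = C_tot / E_tot * 100
LCOE = 231.86 / 3144.7 * 100
LCOE = 7.3730 cents/kWh


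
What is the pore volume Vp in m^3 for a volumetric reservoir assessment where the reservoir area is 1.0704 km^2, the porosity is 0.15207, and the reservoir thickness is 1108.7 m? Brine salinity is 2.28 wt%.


Vp = A * 1e6 * hr * phi
Vp = 1.0704 * 1e6 * 1108.7 * 0.15207
Vp = 1.8047e+08 m^3


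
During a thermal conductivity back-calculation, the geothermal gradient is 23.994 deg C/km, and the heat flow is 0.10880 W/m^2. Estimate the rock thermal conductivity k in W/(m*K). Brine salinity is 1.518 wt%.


k = q / (grad / 1000)
k = 0.10880 / (23.994 / 1000)
k = 4.5345 W/(m*K)


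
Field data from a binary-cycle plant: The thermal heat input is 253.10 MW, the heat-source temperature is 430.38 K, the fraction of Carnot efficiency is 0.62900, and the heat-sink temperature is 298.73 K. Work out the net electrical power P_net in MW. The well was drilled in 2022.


Step 1: eta = (1 - Tc/Th)*f = (1 - 298.73/430.38)*0.629 = 0.1924064
Step 2: P_net = eta * Q_in = 0.1924064 * 253.1 = 48.698 MW
P_net = 48.698 MW


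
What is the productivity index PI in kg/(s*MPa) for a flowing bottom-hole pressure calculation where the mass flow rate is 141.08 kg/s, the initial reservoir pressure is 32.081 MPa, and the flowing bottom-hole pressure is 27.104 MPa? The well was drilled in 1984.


PI = mdot / (P_i - P_wf)
PI = 141.08 / (32.081 - 27.104)
PI = 28.346 kg/(s*MPa)


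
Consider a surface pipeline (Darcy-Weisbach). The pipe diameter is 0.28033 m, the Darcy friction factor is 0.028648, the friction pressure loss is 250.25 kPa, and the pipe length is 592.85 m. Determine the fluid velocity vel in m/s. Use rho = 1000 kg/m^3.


vel = sqrt(dP*1000*2*D / (f*L*rho))
vel = sqrt(250.25*1000*2*0.28033 / (0.028648*592.85*1000))
vel = 2.8742 m/s


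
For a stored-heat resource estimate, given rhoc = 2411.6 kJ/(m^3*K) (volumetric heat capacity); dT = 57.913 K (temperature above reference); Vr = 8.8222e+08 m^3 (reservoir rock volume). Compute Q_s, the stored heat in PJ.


Q_s = Vr * rhoc * dT / 1e12
Q_s = 8.8222e+08 * 2411.6 * 57.913 / 1e12
Q_s = 123.21 PJ


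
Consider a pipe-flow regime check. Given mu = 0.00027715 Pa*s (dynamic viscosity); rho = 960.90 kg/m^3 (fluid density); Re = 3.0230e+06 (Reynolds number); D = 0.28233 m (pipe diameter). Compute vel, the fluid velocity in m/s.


vel = Re * mu / (rho * D)
vel = 3.0230e+06 * 0.00027715 / (960.90 * 0.28233)
vel = 3.0883 m/s


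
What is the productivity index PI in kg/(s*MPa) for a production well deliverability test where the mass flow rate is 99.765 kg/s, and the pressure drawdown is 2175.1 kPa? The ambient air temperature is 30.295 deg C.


PI = mdot * 1000 / dP
PI = 99.765 * 1000 / 2175.1
PI = 45.867 kg/(s*MPa)


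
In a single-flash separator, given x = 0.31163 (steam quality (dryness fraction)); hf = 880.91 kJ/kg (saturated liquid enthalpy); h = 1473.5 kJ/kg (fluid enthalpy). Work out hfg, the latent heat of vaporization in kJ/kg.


hfg = (h - hf) / x
hfg = (1473.5 - 880.91) / 0.31163
hfg = 1901.6 kJ/kg


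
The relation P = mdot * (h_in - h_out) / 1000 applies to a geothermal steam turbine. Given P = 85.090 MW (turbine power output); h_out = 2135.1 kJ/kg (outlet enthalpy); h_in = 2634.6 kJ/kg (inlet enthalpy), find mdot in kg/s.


mdot = P * 1000 / (h_in - h_out)
mdot = 85.090 * 1000 / (2634.6 - 2135.1)
mdot = 170.35 kg/s


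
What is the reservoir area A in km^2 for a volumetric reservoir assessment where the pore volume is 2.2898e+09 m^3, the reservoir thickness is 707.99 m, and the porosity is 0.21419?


A = Vp / (1e6 * hr * phi)
A = 2.2898e+09 / (1e6 * 707.99 * 0.21419)
A = 15.100 km^2


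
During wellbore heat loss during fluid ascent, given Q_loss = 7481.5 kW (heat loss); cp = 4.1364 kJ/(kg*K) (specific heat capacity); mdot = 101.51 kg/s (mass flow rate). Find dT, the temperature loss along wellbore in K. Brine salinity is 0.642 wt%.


dT = Q_loss / (mdot * cp)
dT = 7481.5 / (101.51 * 4.1364)
dT = 17.818 K


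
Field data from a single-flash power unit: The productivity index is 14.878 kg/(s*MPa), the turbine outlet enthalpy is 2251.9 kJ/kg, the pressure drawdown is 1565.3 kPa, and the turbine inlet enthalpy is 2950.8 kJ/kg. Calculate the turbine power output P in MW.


Step 1: mdot = PI * dP / 1000 = 14.878 * 1565.3 / 1000 = 23.28853 kg/s
Step 2: P = mdot*(h_in - h_out)/1000 = 23.28853*(2950.8 - 2251.9)/1000 = 16.276 MW
P = 16.276 MW


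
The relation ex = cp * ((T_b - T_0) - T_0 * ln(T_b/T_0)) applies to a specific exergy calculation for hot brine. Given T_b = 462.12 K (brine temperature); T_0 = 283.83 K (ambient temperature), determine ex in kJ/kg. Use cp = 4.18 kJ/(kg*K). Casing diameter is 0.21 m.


ex = cp * ((T_b - T_0) - T_0 * ln(T_b/T_0))
ex = 4.18 * ((462.12 - 283.83) - 283.83 * ln(462.12/283.83))
ex = 166.94 kJ/kg


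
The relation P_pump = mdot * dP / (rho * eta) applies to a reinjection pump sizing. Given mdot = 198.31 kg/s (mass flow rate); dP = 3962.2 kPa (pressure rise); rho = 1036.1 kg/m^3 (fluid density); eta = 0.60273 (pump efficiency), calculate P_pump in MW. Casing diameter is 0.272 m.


P_pump = mdot * dP / (rho * eta)
P_pump = 198.31 * 3962.2 / (1036.1 * 0.60273)
P_pump = 1258.220 kW
Convert: 1258.220 kW * 0.001 = 1.2582 MW
P_pump = 1.2582 MW


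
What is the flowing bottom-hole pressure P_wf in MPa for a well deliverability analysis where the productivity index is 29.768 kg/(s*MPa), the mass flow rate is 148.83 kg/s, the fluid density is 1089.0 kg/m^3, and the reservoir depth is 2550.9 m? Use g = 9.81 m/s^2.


Step 1: P_i = rho*g*h/1e6 = 1089.0*9.81*2550.9/1e6 = 27.25149 MPa
Step 2: P_wf = P_i - mdot/PI = 27.25149 - 148.83/29.768 = 22.252 MPa
P_wf = 22.252 MPa


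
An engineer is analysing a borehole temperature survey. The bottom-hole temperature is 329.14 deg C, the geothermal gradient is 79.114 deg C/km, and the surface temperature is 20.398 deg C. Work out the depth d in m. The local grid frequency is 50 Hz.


d = (T_d - T_surf) / grad * 1000
d = (329.14 - 20.398) / 79.114 * 1000
d = 3902.5 m


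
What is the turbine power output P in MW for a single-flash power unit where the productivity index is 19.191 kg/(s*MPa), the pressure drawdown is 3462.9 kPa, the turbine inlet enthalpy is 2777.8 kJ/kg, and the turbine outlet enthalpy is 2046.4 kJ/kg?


Step 1: mdot = PI * dP / 1000 = 19.191 * 3462.9 / 1000 = 66.45651 kg/s
Step 2: P = mdot*(h_in - h_out)/1000 = 66.45651*(2777.8 - 2046.4)/1000 = 48.606 MW
P = 48.606 MW


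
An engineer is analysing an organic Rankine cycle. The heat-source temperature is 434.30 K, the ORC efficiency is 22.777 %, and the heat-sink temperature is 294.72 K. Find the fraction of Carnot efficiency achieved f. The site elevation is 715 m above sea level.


f = (eta_orc/100) / (1 - Tc/Th)
f = (22.777/100) / (1 - 294.72/434.30)
f = 0.70870


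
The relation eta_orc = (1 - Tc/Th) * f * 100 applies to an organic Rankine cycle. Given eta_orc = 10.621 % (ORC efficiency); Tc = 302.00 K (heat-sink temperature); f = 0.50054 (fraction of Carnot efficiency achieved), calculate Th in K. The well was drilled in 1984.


Th = Tc / (1 - (eta_orc/100)/f)
Th = 302.00 / (1 - (10.621/100)/0.50054)
Th = 383.34 K


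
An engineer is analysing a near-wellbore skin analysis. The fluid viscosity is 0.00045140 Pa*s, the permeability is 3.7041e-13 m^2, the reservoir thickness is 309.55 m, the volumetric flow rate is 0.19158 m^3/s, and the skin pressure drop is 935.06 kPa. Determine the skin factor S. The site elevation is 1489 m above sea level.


S = dP_s * 1000 * 2*pi*k*hr / (q*mu)
S = 935.06 * 1000 * 2*pi*3.7041e-13*309.55 / (0.19158*0.00045140)
S = 7.7897


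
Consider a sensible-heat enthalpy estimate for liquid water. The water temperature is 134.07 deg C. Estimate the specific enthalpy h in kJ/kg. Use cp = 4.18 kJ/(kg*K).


h = cp * T
h = 4.18 * 134.07
h = 560.41 kJ/kg


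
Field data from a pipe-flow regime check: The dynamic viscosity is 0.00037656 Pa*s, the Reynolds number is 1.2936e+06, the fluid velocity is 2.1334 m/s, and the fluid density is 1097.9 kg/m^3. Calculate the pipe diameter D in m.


D = Re * mu / (rho * vel)
D = 1.2936e+06 * 0.00037656 / (1097.9 * 2.1334)
D = 0.20797 m


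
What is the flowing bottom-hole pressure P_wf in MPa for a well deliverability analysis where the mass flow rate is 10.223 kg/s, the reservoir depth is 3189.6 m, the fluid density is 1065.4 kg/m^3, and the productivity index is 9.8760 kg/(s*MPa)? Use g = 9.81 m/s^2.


Step 1: P_i = rho*g*h/1e6 = 1065.4*9.81*3189.6/1e6 = 33.33634 MPa
Step 2: P_wf = P_i - mdot/PI = 33.33634 - 10.223/9.876 = 32.301 MPa
P_wf = 32.301 MPa


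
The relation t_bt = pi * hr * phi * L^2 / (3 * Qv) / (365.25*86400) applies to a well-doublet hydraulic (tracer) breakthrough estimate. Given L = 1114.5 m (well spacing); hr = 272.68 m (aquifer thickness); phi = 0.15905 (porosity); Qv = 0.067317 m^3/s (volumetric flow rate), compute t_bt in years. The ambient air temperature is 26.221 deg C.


t_bt = pi * hr * phi * L^2 / (3 * Qv) / (365.25*86400)
t_bt = pi * 272.68 * 0.15905 * 1114.5^2 / (3 * 0.067317) / (365.25*86400)
t_bt = 26.555 years


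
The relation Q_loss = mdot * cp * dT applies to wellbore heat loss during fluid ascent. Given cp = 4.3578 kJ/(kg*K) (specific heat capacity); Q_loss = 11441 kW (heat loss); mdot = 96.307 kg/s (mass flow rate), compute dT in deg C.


dT = Q_loss / (mdot * cp)
dT = 11441 / (96.307 * 4.3578)
dT = 27.26082 K
Convert (temperature difference, 1 K = 1 deg C): 27.26082 K = 27.26082 deg C
dT = 27.261 deg C


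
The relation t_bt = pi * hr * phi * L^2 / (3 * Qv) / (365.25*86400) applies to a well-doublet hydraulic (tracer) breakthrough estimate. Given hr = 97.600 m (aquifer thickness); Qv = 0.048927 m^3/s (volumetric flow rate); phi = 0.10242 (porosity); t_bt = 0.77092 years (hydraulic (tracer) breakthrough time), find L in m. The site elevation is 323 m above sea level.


L = sqrt(t_bt*365.25*86400*3*Qv / (pi*hr*phi))
L = sqrt(0.77092*365.25*86400*3*0.048927 / (pi*97.600*0.10242))
L = 337.21 m


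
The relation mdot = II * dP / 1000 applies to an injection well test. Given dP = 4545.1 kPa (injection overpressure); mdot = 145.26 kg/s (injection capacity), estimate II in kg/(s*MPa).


II = mdot * 1000 / dP
II = 145.26 * 1000 / 4545.1
II = 31.960 kg/(s*MPa)


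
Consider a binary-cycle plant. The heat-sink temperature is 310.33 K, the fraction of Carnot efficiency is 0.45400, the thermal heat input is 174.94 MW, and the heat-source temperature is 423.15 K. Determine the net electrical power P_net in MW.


Step 1: eta = (1 - Tc/Th)*f = (1 - 310.33/423.15)*0.454 = 0.1210452
Step 2: P_net = eta * Q_in = 0.1210452 * 174.94 = 21.176 MW
P_net = 21.176 MW


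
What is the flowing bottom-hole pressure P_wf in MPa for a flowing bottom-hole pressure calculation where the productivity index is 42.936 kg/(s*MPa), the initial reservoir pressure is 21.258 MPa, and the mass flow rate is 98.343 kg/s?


P_wf = P_i - mdot / PI
P_wf = 21.258 - 98.343 / 42.936
P_wf = 18.968 MPa


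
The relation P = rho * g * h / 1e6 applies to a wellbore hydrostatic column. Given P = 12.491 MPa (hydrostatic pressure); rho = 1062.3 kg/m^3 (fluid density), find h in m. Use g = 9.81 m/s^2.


h = P * 1e6 / (g * rho)
h = 12.491 * 1e6 / (9.81 * 1062.3)
h = 1198.6 m


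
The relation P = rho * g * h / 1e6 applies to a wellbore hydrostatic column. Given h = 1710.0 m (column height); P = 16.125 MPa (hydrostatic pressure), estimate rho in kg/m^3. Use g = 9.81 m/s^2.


rho = P * 1e6 / (g * h)
rho = 16.125 * 1e6 / (9.81 * 1710.0)
rho = 961.25 kg/m^3


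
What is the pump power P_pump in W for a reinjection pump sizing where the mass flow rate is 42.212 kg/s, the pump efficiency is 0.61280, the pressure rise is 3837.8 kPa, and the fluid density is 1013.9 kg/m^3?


P_pump = mdot * dP / (rho * eta)
P_pump = 42.212 * 3837.8 / (1013.9 * 0.61280)
P_pump = 260.7380 kW
Convert: 260.7380 kW * 1000.0 = 2.6074e+05 W
P_pump = 2.6074e+05 W


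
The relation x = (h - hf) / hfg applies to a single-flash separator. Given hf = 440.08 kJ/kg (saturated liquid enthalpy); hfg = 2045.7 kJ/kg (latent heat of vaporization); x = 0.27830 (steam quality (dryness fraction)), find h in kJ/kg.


h = hf + x * hfg
h = 440.08 + 0.27830 * 2045.7
h = 1009.4 kJ/kg


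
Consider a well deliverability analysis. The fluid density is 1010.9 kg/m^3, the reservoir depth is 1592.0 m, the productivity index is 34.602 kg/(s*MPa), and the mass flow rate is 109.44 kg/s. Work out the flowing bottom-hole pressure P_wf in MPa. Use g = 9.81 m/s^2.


Step 1: P_i = rho*g*h/1e6 = 1010.9*9.81*1592.0/1e6 = 15.78775 MPa
Step 2: P_wf = P_i - mdot/PI = 15.78775 - 109.44/34.602 = 12.625 MPa
P_wf = 12.625 MPa


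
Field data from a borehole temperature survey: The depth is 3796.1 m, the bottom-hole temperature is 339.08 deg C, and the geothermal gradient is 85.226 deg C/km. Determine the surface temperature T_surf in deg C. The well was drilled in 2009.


T_surf = T_d - grad * d / 1000
T_surf = 339.08 - 85.226 * 3796.1 / 1000
T_surf = 15.554 deg C


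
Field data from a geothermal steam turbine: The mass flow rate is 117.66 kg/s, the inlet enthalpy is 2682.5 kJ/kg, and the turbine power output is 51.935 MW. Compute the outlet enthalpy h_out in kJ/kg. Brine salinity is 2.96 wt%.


h_out = h_in - P * 1000 / mdot
h_out = 2682.5 - 51.935 * 1000 / 117.66
h_out = 2241.1 kJ/kg


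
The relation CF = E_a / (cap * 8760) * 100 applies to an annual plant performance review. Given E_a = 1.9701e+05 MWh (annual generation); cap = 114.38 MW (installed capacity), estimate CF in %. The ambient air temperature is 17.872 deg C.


CF = E_a / (cap * 8760) * 100
CF = 1.9701e+05 / (114.38 * 8760) * 100
CF = 19.662 %


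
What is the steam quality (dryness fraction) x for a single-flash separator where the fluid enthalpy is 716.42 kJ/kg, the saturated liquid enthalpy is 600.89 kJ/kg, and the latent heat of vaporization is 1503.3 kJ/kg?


x = (h - hf) / hfg
x = (716.42 - 600.89) / 1503.3
x = 0.076851


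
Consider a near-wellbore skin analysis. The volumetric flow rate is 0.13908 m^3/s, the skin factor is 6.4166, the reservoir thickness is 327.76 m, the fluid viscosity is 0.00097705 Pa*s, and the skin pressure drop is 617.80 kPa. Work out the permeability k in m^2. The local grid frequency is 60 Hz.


k = S*q*mu / (2*pi*dP_s*1000*hr)
k = 6.4166*0.13908*0.00097705 / (2*pi*617.80*1000*327.76)
k = 6.8533e-13 m^2


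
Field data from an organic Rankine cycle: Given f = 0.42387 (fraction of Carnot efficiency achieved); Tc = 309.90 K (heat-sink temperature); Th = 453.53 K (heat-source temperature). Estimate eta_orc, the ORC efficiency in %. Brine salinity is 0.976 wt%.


eta_orc = (1 - Tc/Th) * f * 100
eta_orc = (1 - 309.90/453.53) * 0.42387 * 100
eta_orc = 13.424 %


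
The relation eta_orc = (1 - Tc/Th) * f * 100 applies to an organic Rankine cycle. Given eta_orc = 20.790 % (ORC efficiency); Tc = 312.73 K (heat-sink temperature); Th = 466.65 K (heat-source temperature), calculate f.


f = (eta_orc/100) / (1 - Tc/Th)
f = (20.790/100) / (1 - 312.73/466.65)
f = 0.63030


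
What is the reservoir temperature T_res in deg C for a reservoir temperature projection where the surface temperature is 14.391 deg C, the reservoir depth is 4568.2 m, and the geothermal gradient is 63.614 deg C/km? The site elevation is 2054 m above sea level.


T_res = T_surf + grad * d / 1000
T_res = 14.391 + 63.614 * 4568.2 / 1000
T_res = 304.99 deg C


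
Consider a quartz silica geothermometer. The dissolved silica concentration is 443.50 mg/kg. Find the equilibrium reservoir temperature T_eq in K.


T_eq = 1309 / (5.19 - log10(SiO2)) - 273.15
T_eq = 1309 / (5.19 - log10(443.50)) - 273.15
T_eq = 241.5748 deg C
Convert to K: 241.5748 + 273.15 = 514.72 K
T_eq = 514.72 K


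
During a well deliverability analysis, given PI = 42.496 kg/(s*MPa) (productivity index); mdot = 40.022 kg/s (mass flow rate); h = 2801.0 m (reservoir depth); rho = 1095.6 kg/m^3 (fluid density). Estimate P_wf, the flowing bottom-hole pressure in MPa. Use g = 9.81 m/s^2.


Step 1: P_i = rho*g*h/1e6 = 1095.6*9.81*2801.0/1e6 = 30.10469 MPa
Step 2: P_wf = P_i - mdot/PI = 30.10469 - 40.022/42.496 = 29.163 MPa
P_wf = 29.163 MPa


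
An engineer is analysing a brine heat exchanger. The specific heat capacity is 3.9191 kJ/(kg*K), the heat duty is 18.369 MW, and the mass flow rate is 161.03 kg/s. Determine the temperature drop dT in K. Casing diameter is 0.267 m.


dT = Q * 1000 / (mdot * cp)
dT = 18.369 * 1000 / (161.03 * 3.9191)
dT = 29.107 K
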